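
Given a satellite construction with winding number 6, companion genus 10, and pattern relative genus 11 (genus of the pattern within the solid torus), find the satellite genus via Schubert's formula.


Schubert: g(satellite) = g_rel(pattern) + |winding| * g(companion),
where g_rel(pattern) is the genus of the pattern relative to the solid torus.
= 11 + 6 * 10
= 11 + 60 = 71

71


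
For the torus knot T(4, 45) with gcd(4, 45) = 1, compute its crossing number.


For a torus knot T(p, q) with gcd(p,q)=1,
the crossing number is min(p*(q-1), q*(p-1)).
p*(q-1) = 4*44 = 176
q*(p-1) = 45*3 = 135
min(176, 135) = 135

135


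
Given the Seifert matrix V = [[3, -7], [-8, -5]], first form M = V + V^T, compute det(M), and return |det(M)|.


Step 1: Form V + V^T where V = [[3, -7], [-8, -5]]
  V^T = [[3, -8], [-7, -5]]
  V + V^T = [[6, -15], [-15, -10]]
Step 2: det(V + V^T) = 6*(-10) - (-15)*(-15)
  = -60 - 225 = -285
Step 3: Knot determinant = |det(V + V^T)| = |-285| = 285

285


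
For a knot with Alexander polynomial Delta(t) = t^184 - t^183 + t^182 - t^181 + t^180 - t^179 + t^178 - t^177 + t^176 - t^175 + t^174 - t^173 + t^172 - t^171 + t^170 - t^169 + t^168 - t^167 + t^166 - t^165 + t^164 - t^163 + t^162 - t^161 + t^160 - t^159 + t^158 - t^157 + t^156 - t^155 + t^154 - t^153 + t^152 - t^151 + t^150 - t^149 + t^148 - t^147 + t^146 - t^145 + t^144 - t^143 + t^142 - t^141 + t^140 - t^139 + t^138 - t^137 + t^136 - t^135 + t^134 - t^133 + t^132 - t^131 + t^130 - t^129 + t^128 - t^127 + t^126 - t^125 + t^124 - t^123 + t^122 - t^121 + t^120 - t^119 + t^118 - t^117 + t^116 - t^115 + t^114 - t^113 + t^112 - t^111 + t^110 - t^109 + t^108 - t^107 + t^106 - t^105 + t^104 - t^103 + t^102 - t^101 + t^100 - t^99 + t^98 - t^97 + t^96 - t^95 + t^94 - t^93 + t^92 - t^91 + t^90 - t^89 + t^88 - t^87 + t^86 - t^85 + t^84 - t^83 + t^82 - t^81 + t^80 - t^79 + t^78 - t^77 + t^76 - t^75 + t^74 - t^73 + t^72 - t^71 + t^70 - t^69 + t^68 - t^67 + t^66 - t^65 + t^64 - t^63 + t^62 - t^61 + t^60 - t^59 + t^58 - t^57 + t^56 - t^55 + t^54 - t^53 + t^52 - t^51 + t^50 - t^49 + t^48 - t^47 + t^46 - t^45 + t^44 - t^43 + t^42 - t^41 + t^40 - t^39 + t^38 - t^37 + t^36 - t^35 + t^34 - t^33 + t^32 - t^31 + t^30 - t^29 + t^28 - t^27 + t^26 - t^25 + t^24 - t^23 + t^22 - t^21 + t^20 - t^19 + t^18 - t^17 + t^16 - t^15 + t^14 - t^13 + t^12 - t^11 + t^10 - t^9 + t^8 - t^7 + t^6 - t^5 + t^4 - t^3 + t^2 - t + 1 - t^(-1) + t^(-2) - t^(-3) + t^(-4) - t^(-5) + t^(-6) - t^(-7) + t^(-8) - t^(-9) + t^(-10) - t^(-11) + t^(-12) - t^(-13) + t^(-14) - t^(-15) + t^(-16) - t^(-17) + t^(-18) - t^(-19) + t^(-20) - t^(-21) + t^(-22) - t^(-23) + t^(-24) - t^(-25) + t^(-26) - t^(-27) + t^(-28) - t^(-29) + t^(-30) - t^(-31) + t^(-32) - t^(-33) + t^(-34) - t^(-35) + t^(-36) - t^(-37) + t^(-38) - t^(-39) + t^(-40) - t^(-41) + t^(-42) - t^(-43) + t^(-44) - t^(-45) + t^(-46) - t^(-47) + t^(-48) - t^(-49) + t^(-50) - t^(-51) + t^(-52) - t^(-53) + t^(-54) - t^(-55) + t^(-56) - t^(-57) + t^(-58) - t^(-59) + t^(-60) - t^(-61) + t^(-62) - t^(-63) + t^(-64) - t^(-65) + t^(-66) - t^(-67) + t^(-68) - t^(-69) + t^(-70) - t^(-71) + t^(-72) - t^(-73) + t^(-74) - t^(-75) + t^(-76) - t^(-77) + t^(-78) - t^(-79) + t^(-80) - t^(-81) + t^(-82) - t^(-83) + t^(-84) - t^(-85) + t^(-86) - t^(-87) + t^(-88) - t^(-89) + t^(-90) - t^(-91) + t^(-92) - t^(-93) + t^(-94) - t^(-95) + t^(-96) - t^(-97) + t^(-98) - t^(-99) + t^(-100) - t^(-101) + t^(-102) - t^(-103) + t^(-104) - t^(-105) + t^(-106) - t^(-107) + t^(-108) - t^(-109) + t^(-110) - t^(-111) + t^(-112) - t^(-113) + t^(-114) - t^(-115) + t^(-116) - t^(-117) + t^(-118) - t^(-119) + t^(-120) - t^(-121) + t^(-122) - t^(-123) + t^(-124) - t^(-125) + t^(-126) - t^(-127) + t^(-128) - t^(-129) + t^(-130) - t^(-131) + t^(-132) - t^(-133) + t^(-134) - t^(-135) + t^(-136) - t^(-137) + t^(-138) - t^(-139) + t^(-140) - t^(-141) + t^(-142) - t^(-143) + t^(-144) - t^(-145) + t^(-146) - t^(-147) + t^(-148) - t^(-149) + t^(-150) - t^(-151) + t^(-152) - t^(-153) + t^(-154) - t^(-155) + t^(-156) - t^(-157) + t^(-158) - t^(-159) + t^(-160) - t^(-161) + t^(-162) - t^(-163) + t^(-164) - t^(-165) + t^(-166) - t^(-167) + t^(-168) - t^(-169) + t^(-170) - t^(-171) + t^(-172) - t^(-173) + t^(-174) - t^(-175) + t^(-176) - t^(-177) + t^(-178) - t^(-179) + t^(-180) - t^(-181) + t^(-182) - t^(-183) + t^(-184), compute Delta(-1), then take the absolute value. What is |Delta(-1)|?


Step 1: The polynomial has 369 terms with alternating signs, exponents from 184 down to -184.
Step 2: Substitute t = -1. The i-th term has coefficient (-1)^i and exponent (m-i),
  so its value is (-1)^i * (-1)^(m-i) = (-1)^m = 1 for every i.
Step 3: All 369 terms equal 1, so Delta(-1) = 369 * (1) = 369
Step 4: |Delta(-1)| = 369

369


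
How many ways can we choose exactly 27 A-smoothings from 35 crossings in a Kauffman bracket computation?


We choose which 27 of 35 crossings get A-smoothings.
C(35, 27) = 35! / (27! * 8!)
= 23535820

23535820


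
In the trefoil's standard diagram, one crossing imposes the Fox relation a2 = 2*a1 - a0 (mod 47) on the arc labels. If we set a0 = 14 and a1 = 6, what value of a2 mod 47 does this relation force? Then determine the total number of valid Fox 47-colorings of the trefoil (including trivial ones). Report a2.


Step 1: Apply the given crossing relation 2*a1 - a0 - a2 = 0 (mod 47).
  a2 = 2*a1 - a0 mod 47
  a2 = 2*6 - 14 mod 47
  a2 = 12 - 14 mod 47
  a2 = -2 mod 47 = 45
Step 2: The trefoil has determinant 3.
  Number of Fox p-colorings (p prime) is p^2 if p = 3, else p.
  Since 47 does not divide 3, only trivial (constant) colorings exist.
  (So the trial a0 = 14, a1 = 6 with a0 != a1 does NOT extend to a valid coloring of the whole trefoil: the other two crossing relations require 3*(a1 - a0) = 0 (mod 47), which fails.)
  Total colorings = 47
Step 3: a2 = 45, total Fox 47-colorings = 47

45


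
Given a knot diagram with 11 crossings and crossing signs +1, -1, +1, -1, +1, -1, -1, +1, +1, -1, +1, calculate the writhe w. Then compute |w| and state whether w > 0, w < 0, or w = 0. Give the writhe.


Step 1: Count positive crossings (+1).
Positive crossings: 6
Step 2: Count negative crossings (-1).
Negative crossings: 5
Step 3: Writhe = (positive) - (negative)
w = 6 - 5 = 1
Step 4: |w| = 1, and w is positive

1


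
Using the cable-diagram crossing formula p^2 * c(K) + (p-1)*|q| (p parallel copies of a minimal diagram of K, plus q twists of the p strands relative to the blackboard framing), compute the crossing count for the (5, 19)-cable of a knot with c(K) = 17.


Step 1: Each of the c(K) crossings of the companion diagram becomes p*p = p^2 crossings among the p parallel strands, and each of the |q| twists s_1 s_2 ... s_(p-1) adds (p-1) crossings.
  Crossings = p^2 * c(K) + (p-1)*|q|
Step 2: = 5^2 * 17 + (5-1)*19
Step 3: = 25*17 + 4*19
Step 4: = 425 + 76 = 501

501


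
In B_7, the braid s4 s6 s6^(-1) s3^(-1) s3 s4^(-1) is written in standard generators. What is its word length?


The word length counts the number of generators (including inverses).
Listing each generator: s4, s6, s6^(-1), s3^(-1), s3, s4^(-1)
There are 6 generators in this braid word.

6


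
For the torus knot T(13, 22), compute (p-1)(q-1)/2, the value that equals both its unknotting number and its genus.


For a torus knot T(p,q), both the unknotting number and genus equal (p-1)(q-1)/2.
= (13-1)(22-1)/2
= 12*21/2
= 252/2 = 126

126


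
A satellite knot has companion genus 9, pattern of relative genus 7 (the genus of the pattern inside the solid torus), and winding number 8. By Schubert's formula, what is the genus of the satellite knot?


Schubert: g(satellite) = g_rel(pattern) + |winding| * g(companion),
where g_rel(pattern) is the genus of the pattern relative to the solid torus.
= 7 + 8 * 9
= 7 + 72 = 79

79


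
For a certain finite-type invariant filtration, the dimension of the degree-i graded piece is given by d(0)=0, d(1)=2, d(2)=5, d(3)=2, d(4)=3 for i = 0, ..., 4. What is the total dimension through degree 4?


Total dimension = d(0) + d(1) + ... + d(4)
= 0 + 2 + 5 + 2 + 3
= 12

12


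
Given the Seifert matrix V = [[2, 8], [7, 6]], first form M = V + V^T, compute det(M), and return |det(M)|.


Step 1: Form V + V^T where V = [[2, 8], [7, 6]]
  V^T = [[2, 7], [8, 6]]
  V + V^T = [[4, 15], [15, 12]]
Step 2: det(V + V^T) = 4*12 - 15*15
  = 48 - 225 = -177
Step 3: Knot determinant = |det(V + V^T)| = |-177| = 177

177


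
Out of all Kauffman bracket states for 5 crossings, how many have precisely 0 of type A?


We choose which 0 of 5 crossings get A-smoothings.
C(5, 0) = 5! / (0! * 5!)
= 1

1


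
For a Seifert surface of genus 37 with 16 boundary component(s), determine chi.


chi = 2 - 2g - b
= 2 - 2*37 - 16
= 2 - 74 - 16 = -88

-88


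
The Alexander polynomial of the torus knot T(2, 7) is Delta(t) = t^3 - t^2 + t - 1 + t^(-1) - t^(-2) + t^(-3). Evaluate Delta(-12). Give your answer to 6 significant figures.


Substituting t = -12 into Delta(t) = t^3 - t^2 + t - 1 + t^(-1) - t^(-2) + t^(-3):
Term values: (-1728) + (-144) + (-12) + (-1) + (-0.0833333) + (-0.00694444) + (-0.000578704)
Sum = -1885.090856
Rounded to 6 significant figures: -1885.09

-1885.09


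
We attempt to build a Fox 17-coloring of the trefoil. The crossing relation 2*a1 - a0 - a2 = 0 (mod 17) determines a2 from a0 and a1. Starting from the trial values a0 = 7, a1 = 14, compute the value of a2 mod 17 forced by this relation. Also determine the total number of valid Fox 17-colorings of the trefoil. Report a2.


Step 1: Apply the given crossing relation 2*a1 - a0 - a2 = 0 (mod 17).
  a2 = 2*a1 - a0 mod 17
  a2 = 2*14 - 7 mod 17
  a2 = 28 - 7 mod 17
  a2 = 21 mod 17 = 4
Step 2: The trefoil has determinant 3.
  Number of Fox p-colorings (p prime) is p^2 if p = 3, else p.
  Since 17 does not divide 3, only trivial (constant) colorings exist.
  (So the trial a0 = 7, a1 = 14 with a0 != a1 does NOT extend to a valid coloring of the whole trefoil: the other two crossing relations require 3*(a1 - a0) = 0 (mod 17), which fails.)
  Total colorings = 17
Step 3: a2 = 4, total Fox 17-colorings = 17

4


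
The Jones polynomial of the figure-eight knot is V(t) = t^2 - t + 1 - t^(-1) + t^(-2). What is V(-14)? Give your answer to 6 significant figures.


Substituting t = -14 into V(t) = t^2 - t + 1 - t^(-1) + t^(-2):
  (+)t^(2) = 196
  (-)t^(1) = 14
  (+)t^(0) = 1
  (-)t^(-1) = 0.0714286
  (+)t^(-2) = 0.00510204
Sum = (196) + (14) + (1) + (0.0714286) + (0.00510204)
= 211.0765306
Rounded to 6 significant figures: 211.077

211.077


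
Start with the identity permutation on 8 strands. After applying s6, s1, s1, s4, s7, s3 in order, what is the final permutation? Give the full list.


Starting with identity [1, 2, 3, 4, 5, 6, 7, 8].
Apply generators in sequence:
  After s6: [1, 2, 3, 4, 5, 7, 6, 8]
  After s1: [2, 1, 3, 4, 5, 7, 6, 8]
  After s1: [1, 2, 3, 4, 5, 7, 6, 8]
  After s4: [1, 2, 3, 5, 4, 7, 6, 8]
  After s7: [1, 2, 3, 5, 4, 7, 8, 6]
  After s3: [1, 2, 5, 3, 4, 7, 8, 6]
Final permutation: [1, 2, 5, 3, 4, 7, 8, 6]

[1, 2, 5, 3, 4, 7, 8, 6]


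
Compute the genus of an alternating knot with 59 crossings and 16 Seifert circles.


For alternating knots, g = (c - s + 1)/2.
= (59 - 16 + 1)/2
= 44/2 = 22

22


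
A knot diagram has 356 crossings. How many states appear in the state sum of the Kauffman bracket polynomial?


Each crossing contributes 2 choices (A-smoothing or B-smoothing).
Total states = 2^356 = 146783911423364576743092537299333564210980159306769991919205685720763064069663027716481187399048043939495936

146783911423364576743092537299333564210980159306769991919205685720763064069663027716481187399048043939495936


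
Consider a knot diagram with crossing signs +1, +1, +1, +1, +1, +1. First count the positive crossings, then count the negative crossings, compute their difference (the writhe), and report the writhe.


Step 1: Count positive crossings (+1).
Positive crossings: 6
Step 2: Count negative crossings (-1).
Negative crossings: 0
Step 3: Writhe = (positive) - (negative)
w = 6 - 0 = 6
Step 4: |w| = 6, and w is positive

6


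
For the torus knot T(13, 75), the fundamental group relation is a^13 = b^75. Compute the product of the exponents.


The relation is a^13 = b^75.
Product of exponents = 13 * 75
= 975

975


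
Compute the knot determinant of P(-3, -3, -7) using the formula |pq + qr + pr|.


Step 1: Compute pq + qr + pr.
pq = (-3)*(-3) = 9
qr = (-3)*(-7) = 21
pr = (-3)*(-7) = 21
pq + qr + pr = 9 + 21 + 21 = 51
Step 2: Take absolute value.
det(P(-3,-3,-7)) = |51| = 51

51


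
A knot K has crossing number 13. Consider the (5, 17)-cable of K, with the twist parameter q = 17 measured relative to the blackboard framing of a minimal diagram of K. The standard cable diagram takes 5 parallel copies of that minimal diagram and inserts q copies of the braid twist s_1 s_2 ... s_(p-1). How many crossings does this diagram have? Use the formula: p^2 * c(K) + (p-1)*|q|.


Step 1: Each of the c(K) crossings of the companion diagram becomes p*p = p^2 crossings among the p parallel strands, and each of the |q| twists s_1 s_2 ... s_(p-1) adds (p-1) crossings.
  Crossings = p^2 * c(K) + (p-1)*|q|
Step 2: = 5^2 * 13 + (5-1)*17
Step 3: = 25*13 + 4*17
Step 4: = 325 + 68 = 393

393


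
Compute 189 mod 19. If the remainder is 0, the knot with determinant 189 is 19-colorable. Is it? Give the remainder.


Step 1: A knot is p-colorable if and only if p divides its determinant.
Step 2: Compute 189 mod 19.
189 = 9 * 19 + 18
Step 3: 189 mod 19 = 18
Step 4: The knot is 19-colorable: no

18


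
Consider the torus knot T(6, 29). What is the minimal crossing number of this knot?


For a torus knot T(p, q) with gcd(p,q)=1,
the crossing number is min(p*(q-1), q*(p-1)).
p*(q-1) = 6*28 = 168
q*(p-1) = 29*5 = 145
min(168, 145) = 145

145


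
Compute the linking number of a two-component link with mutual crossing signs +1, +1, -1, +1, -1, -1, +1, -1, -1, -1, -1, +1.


Step 1: Count positive crossings: 5
Step 2: Count negative crossings: 7
Step 3: Sum of signs = 5 - 7 = -2
Step 4: Linking number = sum/2 = -2/2 = -1

-1


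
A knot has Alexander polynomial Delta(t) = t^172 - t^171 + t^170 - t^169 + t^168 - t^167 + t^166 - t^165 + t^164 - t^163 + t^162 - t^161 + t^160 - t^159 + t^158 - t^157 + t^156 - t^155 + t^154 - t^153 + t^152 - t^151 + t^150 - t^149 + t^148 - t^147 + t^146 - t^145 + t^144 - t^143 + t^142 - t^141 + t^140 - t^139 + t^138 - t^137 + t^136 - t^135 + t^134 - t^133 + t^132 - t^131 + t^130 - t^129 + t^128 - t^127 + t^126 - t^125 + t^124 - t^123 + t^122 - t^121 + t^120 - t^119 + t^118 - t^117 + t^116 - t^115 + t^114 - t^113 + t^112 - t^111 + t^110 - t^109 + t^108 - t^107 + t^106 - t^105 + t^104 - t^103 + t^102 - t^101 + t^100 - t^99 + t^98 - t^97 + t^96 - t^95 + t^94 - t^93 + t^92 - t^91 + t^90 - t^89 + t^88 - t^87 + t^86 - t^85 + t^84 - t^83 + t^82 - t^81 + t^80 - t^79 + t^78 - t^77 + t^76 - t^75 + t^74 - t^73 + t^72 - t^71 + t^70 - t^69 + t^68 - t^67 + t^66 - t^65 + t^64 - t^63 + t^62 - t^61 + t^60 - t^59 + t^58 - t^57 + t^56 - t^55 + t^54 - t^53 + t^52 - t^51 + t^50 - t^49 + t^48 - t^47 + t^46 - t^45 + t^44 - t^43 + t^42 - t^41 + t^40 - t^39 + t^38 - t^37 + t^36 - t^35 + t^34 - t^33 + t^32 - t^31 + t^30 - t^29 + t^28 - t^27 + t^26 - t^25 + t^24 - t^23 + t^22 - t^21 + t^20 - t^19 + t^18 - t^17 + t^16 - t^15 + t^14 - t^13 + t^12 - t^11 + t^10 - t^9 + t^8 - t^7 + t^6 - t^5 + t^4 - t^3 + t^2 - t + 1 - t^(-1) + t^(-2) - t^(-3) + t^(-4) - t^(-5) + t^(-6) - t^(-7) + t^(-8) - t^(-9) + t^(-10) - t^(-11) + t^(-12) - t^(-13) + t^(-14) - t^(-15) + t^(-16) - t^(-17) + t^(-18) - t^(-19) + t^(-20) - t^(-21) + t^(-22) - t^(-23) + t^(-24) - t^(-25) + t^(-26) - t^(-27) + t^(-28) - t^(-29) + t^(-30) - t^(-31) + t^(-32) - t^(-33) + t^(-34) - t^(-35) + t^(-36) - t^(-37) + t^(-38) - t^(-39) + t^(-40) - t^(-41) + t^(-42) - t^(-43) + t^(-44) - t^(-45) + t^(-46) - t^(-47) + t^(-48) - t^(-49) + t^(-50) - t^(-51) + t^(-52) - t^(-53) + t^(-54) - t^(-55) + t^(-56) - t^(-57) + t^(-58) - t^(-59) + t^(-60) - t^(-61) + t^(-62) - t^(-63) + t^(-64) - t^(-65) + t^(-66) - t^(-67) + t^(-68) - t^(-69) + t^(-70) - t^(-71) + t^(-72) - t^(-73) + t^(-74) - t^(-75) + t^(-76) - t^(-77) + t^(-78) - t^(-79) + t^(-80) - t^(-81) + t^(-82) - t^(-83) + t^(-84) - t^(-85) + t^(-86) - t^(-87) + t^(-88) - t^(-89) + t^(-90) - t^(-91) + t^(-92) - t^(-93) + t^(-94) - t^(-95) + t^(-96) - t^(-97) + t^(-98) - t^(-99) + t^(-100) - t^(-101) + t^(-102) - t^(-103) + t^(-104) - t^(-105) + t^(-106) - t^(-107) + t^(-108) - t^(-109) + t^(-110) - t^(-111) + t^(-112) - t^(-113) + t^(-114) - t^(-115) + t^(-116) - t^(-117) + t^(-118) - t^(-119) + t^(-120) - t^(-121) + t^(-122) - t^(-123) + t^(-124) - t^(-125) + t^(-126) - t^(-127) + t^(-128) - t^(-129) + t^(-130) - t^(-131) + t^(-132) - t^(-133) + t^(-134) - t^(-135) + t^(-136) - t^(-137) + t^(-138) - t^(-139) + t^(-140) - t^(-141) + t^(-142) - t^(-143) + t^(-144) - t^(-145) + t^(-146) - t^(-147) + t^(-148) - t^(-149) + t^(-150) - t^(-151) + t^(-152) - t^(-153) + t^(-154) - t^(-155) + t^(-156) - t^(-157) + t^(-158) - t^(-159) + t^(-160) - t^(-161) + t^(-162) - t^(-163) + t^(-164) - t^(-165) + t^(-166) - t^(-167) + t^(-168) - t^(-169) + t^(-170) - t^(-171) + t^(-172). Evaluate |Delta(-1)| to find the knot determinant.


Step 1: The polynomial has 345 terms with alternating signs, exponents from 172 down to -172.
Step 2: Substitute t = -1. The i-th term has coefficient (-1)^i and exponent (m-i),
  so its value is (-1)^i * (-1)^(m-i) = (-1)^m = 1 for every i.
Step 3: All 345 terms equal 1, so Delta(-1) = 345 * (1) = 345
Step 4: |Delta(-1)| = 345

345


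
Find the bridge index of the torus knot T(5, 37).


The bridge number of T(p,q) is min(p,q).
min(5, 37) = 5

5


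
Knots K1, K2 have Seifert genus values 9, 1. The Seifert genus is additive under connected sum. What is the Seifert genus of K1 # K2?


The Seifert genus is additive under connected sum.
Seifert genus(K1 # K2) = (9) + (1)
= 10

10


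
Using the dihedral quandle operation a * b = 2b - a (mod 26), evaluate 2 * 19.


2 * 19 = 2*19 - 2 mod 26
= 38 - 2 mod 26
= 36 mod 26 = 10

10


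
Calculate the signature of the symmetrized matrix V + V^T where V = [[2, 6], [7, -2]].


Step 1: V + V^T = [[4, 13], [13, -4]]
Step 2: trace = 0, det = -185
Step 3: Discriminant = 0^2 - 4*(-185) = 740
Step 4: Eigenvalues: 13.6015, -13.6015
Step 5: Signature = (# positive eigenvalues) - (# negative eigenvalues) = 0

0


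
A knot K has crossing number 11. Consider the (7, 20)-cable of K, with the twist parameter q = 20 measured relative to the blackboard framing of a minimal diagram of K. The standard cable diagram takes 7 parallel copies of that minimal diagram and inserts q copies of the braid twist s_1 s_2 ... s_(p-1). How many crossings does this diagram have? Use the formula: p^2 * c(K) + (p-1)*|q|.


Step 1: Each of the c(K) crossings of the companion diagram becomes p*p = p^2 crossings among the p parallel strands, and each of the |q| twists s_1 s_2 ... s_(p-1) adds (p-1) crossings.
  Crossings = p^2 * c(K) + (p-1)*|q|
Step 2: = 7^2 * 11 + (7-1)*20
Step 3: = 49*11 + 6*20
Step 4: = 539 + 120 = 659

659


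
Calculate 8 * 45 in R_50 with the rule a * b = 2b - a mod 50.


8 * 45 = 2*45 - 8 mod 50
= 90 - 8 mod 50
= 82 mod 50 = 32

32


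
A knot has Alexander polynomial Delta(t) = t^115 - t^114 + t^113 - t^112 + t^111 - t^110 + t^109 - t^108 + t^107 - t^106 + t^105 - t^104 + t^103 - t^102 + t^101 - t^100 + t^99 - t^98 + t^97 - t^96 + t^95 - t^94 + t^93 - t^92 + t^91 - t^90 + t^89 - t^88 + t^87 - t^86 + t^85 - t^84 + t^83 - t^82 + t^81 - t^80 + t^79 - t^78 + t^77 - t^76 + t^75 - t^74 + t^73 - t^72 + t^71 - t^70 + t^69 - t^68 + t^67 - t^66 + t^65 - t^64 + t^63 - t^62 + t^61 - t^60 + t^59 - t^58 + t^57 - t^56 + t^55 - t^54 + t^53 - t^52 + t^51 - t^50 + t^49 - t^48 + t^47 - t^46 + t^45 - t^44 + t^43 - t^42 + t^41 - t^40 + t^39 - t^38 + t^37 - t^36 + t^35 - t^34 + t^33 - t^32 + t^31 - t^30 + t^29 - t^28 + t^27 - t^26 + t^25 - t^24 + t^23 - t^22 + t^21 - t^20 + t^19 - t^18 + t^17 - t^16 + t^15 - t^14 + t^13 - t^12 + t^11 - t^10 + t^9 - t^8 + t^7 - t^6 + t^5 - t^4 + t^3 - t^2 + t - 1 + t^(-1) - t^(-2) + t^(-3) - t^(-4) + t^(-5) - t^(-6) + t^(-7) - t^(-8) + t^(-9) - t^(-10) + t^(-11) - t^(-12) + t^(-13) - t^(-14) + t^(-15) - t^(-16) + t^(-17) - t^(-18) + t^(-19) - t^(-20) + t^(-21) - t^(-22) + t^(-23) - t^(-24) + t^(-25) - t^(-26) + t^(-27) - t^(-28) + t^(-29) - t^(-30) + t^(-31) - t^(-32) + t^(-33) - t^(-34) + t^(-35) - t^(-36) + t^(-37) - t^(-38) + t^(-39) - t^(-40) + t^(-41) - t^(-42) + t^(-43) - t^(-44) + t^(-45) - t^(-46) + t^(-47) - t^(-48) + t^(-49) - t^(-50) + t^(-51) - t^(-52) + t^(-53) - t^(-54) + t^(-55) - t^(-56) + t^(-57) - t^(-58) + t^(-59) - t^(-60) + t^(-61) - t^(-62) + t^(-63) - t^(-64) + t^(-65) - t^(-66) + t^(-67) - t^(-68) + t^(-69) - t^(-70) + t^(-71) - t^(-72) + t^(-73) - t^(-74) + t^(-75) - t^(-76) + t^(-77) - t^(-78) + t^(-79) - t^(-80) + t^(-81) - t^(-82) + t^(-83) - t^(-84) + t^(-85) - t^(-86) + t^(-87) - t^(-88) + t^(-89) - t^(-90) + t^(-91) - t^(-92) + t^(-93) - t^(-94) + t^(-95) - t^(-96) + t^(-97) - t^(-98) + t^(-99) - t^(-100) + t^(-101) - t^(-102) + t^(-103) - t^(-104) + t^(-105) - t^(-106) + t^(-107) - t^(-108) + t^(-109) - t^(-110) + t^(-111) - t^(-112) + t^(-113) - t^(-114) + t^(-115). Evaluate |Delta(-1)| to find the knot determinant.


Step 1: The polynomial has 231 terms with alternating signs, exponents from 115 down to -115.
Step 2: Substitute t = -1. The i-th term has coefficient (-1)^i and exponent (m-i),
  so its value is (-1)^i * (-1)^(m-i) = (-1)^m = -1 for every i.
Step 3: All 231 terms equal -1, so Delta(-1) = 231 * (-1) = -231
Step 4: |Delta(-1)| = 231

231


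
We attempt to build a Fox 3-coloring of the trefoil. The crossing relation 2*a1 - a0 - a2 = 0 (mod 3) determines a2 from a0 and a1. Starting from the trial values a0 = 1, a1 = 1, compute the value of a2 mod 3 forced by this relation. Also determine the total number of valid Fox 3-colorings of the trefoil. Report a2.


Step 1: Apply the given crossing relation 2*a1 - a0 - a2 = 0 (mod 3).
  a2 = 2*a1 - a0 mod 3
  a2 = 2*1 - 1 mod 3
  a2 = 2 - 1 mod 3
  a2 = 1 mod 3 = 1
Step 2: The trefoil has determinant 3.
  Number of Fox p-colorings (p prime) is p^2 if p = 3, else p.
  Since p = 3 divides det = 3, the trefoil is 3-colorable.
  (Indeed for p = 3 any choice of a0, a1 extends to a valid coloring; the trial (a0, a1, a2) = (1, 1, 1) satisfies all three crossing relations.)
  Total colorings = 3^2 = 9
Step 3: a2 = 1, total Fox 3-colorings = 9

1


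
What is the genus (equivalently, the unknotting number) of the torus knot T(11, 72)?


For a torus knot T(p,q), both the unknotting number and genus equal (p-1)(q-1)/2.
= (11-1)(72-1)/2
= 10*71/2
= 710/2 = 355

355


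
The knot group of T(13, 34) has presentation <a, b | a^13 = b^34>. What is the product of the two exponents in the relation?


The relation is a^13 = b^34.
Product of exponents = 13 * 34
= 442

442


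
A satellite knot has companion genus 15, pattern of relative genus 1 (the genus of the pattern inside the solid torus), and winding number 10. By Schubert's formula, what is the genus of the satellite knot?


Schubert: g(satellite) = g_rel(pattern) + |winding| * g(companion),
where g_rel(pattern) is the genus of the pattern relative to the solid torus.
= 1 + 10 * 15
= 1 + 150 = 151

151


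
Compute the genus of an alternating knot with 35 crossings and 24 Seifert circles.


For alternating knots, g = (c - s + 1)/2.
= (35 - 24 + 1)/2
= 12/2 = 6

6


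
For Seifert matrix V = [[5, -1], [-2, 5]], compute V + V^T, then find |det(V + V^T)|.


Step 1: Form V + V^T where V = [[5, -1], [-2, 5]]
  V^T = [[5, -2], [-1, 5]]
  V + V^T = [[10, -3], [-3, 10]]
Step 2: det(V + V^T) = 10*10 - (-3)*(-3)
  = 100 - 9 = 91
Step 3: Knot determinant = |det(V + V^T)| = |91| = 91

91


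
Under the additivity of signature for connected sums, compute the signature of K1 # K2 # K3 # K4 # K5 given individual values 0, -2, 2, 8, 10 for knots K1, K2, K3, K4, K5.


The signature is additive under connected sum.
signature(K1 # K2 # K3 # K4 # K5) = (0) + (-2) + (2) + (8) + (10)
= 18

18


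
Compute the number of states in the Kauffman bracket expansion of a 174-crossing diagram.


Each crossing contributes 2 choices (A-smoothing or B-smoothing).
Total states = 2^174 = 23945242826029513411849172299223580994042798784118784

23945242826029513411849172299223580994042798784118784


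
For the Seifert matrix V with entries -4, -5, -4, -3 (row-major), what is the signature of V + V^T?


Step 1: V + V^T = [[-8, -9], [-9, -6]]
Step 2: trace = -14, det = -33
Step 3: Discriminant = (-14)^2 - 4*(-33) = 328
Step 4: Eigenvalues: 2.05539, -16.0554
Step 5: Signature = (# positive eigenvalues) - (# negative eigenvalues) = 0

0


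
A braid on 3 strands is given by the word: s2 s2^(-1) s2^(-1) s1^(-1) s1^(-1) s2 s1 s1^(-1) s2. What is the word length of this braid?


The word length counts the number of generators (including inverses).
Listing each generator: s2, s2^(-1), s2^(-1), s1^(-1), s1^(-1), s2, s1, s1^(-1), s2
There are 9 generators in this braid word.

9


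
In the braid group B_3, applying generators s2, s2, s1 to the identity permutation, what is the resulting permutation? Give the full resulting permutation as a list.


Starting with identity [1, 2, 3].
Apply generators in sequence:
  After s2: [1, 3, 2]
  After s2: [1, 2, 3]
  After s1: [2, 1, 3]
Final permutation: [2, 1, 3]

[2, 1, 3]


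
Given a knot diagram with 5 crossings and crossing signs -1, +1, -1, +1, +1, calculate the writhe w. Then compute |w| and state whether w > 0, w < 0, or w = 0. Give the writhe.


Step 1: Count positive crossings (+1).
Positive crossings: 3
Step 2: Count negative crossings (-1).
Negative crossings: 2
Step 3: Writhe = (positive) - (negative)
w = 3 - 2 = 1
Step 4: |w| = 1, and w is positive

1


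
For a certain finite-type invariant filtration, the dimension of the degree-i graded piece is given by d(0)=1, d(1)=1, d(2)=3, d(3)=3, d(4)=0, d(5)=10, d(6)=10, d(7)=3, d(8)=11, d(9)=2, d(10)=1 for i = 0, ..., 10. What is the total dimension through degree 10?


Total dimension = d(0) + d(1) + ... + d(10)
= 1 + 1 + 3 + 3 + 0 + 10 + 10 + 3 + 11 + 2 + 1
= 45

45


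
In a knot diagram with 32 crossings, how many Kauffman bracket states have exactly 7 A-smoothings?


We choose which 7 of 32 crossings get A-smoothings.
C(32, 7) = 32! / (7! * 25!)
= 3365856

3365856


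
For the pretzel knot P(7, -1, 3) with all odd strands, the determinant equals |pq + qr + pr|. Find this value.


Step 1: Compute pq + qr + pr.
pq = 7*(-1) = -7
qr = (-1)*3 = -3
pr = 7*3 = 21
pq + qr + pr = -7 + (-3) + 21 = 11
Step 2: Take absolute value.
det(P(7,-1,3)) = |11| = 11

11


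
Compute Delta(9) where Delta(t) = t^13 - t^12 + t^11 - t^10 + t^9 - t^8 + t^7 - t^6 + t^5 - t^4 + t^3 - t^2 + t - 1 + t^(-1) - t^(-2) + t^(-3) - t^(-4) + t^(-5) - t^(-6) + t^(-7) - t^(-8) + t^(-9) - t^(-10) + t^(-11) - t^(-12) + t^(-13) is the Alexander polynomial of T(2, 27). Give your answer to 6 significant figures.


Substituting t = 9 into Delta(t) = t^13 - t^12 + t^11 - t^10 + t^9 - t^8 + t^7 - t^6 + t^5 - t^4 + t^3 - t^2 + t - 1 + t^(-1) - t^(-2) + t^(-3) - t^(-4) + t^(-5) - t^(-6) + t^(-7) - t^(-8) + t^(-9) - t^(-10) + t^(-11) - t^(-12) + t^(-13):
Term values: (2541865828329) + (-282429536481) + (31381059609) + (-3486784401) + (387420489) + (-43046721) + (4782969) + (-531441) + (59049) + (-6561) + (729) + (-81) + (9) + (-1) + (0.111111) + (-0.0123457) + (0.00137174) + (-0.000152416) + (1.69351e-05) + (-1.88168e-06) + (2.09075e-07) + (-2.32306e-08) + (2.58117e-09) + (-2.86797e-10) + (3.18664e-11) + (-3.54071e-12) + (3.93412e-13)
Sum = 2.287679245e+12
Rounded to 6 significant figures: 2.28768e+12

2.28768e+12


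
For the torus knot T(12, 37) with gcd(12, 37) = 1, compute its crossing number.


For a torus knot T(p, q) with gcd(p,q)=1,
the crossing number is min(p*(q-1), q*(p-1)).
p*(q-1) = 12*36 = 432
q*(p-1) = 37*11 = 407
min(432, 407) = 407

407


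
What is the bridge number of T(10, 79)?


The bridge number of T(p,q) is min(p,q).
min(10, 79) = 10

10


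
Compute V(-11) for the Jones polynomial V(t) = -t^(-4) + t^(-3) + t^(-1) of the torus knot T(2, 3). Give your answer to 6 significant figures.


Substituting t = -11 into V(t) = -t^(-4) + t^(-3) + t^(-1):
  (-)t^(-4) = -6.83013e-05
  (+)t^(-3) = -0.000751315
  (+)t^(-1) = -0.0909091
Sum = (-6.83013e-05) + (-0.000751315) + (-0.0909091)
= -0.09172870706
Rounded to 6 significant figures: -0.0917287

-0.0917287


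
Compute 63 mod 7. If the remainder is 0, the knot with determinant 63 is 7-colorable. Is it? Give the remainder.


Step 1: A knot is p-colorable if and only if p divides its determinant.
Step 2: Compute 63 mod 7.
63 = 9 * 7 + 0
Step 3: 63 mod 7 = 0
Step 4: The knot is 7-colorable: yes

0


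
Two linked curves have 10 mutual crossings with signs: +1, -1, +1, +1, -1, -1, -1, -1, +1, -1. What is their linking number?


Step 1: Count positive crossings: 4
Step 2: Count negative crossings: 6
Step 3: Sum of signs = 4 - 6 = -2
Step 4: Linking number = sum/2 = -2/2 = -1

-1


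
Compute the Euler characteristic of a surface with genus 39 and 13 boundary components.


chi = 2 - 2g - b
= 2 - 2*39 - 13
= 2 - 78 - 13 = -89

-89


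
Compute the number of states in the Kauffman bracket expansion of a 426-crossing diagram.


Each crossing contributes 2 choices (A-smoothing or B-smoothing).
Total states = 2^426 = 173291855882550928723650886508942731464777317210988535948154973788413831737851601439998400381508723631086950685087723239310884864

173291855882550928723650886508942731464777317210988535948154973788413831737851601439998400381508723631086950685087723239310884864


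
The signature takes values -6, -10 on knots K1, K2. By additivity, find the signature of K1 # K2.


The signature is additive under connected sum.
signature(K1 # K2) = (-6) + (-10)
= -16

-16


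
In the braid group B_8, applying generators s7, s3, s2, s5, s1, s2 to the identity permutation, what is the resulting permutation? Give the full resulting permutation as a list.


Starting with identity [1, 2, 3, 4, 5, 6, 7, 8].
Apply generators in sequence:
  After s7: [1, 2, 3, 4, 5, 6, 8, 7]
  After s3: [1, 2, 4, 3, 5, 6, 8, 7]
  After s2: [1, 4, 2, 3, 5, 6, 8, 7]
  After s5: [1, 4, 2, 3, 6, 5, 8, 7]
  After s1: [4, 1, 2, 3, 6, 5, 8, 7]
  After s2: [4, 2, 1, 3, 6, 5, 8, 7]
Final permutation: [4, 2, 1, 3, 6, 5, 8, 7]

[4, 2, 1, 3, 6, 5, 8, 7]


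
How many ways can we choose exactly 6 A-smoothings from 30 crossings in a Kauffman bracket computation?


We choose which 6 of 30 crossings get A-smoothings.
C(30, 6) = 30! / (6! * 24!)
= 593775

593775


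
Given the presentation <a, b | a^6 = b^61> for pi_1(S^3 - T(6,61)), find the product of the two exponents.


The relation is a^6 = b^61.
Product of exponents = 6 * 61
= 366

366


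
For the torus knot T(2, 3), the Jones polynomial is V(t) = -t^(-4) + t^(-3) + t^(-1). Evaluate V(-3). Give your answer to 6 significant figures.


Substituting t = -3 into V(t) = -t^(-4) + t^(-3) + t^(-1):
  (-)t^(-4) = -0.0123457
  (+)t^(-3) = -0.037037
  (+)t^(-1) = -0.333333
Sum = (-0.0123457) + (-0.037037) + (-0.333333)
= -0.3827160494
Rounded to 6 significant figures: -0.382716

-0.382716


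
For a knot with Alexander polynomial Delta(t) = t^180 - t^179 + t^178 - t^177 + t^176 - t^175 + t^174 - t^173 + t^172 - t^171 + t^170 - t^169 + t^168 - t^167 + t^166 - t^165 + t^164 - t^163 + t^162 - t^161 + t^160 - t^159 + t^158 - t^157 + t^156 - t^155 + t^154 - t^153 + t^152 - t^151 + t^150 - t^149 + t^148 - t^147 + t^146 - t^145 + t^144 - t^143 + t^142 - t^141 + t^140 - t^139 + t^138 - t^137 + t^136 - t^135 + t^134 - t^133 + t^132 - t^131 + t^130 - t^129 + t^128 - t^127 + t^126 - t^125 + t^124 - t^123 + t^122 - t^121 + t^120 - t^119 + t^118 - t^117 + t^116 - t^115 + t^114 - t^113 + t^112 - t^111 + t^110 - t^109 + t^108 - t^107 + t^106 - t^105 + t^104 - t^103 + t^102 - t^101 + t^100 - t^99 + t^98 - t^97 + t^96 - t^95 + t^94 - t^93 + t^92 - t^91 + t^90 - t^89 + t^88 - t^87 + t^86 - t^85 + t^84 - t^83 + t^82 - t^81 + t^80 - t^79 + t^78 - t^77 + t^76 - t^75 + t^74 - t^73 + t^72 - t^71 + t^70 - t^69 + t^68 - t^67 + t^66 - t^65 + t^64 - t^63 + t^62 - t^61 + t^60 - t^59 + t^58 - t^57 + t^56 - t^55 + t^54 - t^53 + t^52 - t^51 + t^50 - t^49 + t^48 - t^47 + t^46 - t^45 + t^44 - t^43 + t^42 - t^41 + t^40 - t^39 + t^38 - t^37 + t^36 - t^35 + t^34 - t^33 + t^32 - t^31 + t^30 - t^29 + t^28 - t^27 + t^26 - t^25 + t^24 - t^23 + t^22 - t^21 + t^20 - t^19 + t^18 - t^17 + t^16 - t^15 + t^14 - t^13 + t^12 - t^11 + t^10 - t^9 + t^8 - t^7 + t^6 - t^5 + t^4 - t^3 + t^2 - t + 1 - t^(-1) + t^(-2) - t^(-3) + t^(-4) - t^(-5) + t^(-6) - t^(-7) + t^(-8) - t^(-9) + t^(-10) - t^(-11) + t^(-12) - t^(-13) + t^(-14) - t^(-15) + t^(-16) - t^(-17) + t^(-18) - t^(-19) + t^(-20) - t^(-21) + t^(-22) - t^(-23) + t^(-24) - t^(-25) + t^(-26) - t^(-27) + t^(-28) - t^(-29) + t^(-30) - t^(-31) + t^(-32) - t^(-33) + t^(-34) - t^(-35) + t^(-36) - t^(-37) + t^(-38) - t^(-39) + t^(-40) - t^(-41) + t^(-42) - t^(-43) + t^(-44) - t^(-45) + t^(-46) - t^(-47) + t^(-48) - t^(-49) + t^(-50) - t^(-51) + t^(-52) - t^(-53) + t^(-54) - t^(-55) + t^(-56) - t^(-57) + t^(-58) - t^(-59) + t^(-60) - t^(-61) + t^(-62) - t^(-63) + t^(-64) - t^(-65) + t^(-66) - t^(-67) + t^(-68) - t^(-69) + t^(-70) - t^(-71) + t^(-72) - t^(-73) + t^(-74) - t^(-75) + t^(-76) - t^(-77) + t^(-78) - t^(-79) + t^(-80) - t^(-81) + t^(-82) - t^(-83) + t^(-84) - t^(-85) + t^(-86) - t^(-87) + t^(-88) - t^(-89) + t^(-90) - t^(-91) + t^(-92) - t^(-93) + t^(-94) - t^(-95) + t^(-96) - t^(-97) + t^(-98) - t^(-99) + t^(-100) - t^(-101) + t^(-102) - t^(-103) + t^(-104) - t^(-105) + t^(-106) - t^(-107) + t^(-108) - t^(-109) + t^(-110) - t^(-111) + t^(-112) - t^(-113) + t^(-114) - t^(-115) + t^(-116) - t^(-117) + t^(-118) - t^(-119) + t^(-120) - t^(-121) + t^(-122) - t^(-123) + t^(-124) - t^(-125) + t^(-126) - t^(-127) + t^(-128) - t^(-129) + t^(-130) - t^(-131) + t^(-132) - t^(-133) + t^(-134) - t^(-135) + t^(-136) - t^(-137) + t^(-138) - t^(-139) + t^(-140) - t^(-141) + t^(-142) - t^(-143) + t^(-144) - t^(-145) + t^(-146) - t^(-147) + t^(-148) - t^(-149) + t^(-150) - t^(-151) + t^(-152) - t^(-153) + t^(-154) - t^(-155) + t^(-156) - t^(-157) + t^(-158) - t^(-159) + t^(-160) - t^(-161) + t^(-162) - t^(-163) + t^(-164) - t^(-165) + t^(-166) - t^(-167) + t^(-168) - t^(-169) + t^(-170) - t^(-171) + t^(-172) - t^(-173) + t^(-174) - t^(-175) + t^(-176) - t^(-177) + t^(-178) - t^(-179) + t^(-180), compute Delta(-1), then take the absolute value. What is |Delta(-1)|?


Step 1: The polynomial has 361 terms with alternating signs, exponents from 180 down to -180.
Step 2: Substitute t = -1. The i-th term has coefficient (-1)^i and exponent (m-i),
  so its value is (-1)^i * (-1)^(m-i) = (-1)^m = 1 for every i.
Step 3: All 361 terms equal 1, so Delta(-1) = 361 * (1) = 361
Step 4: |Delta(-1)| = 361

361


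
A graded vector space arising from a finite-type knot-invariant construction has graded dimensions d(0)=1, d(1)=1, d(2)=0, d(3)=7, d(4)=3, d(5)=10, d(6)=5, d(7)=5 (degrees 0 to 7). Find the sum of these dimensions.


Total dimension = d(0) + d(1) + ... + d(7)
= 1 + 1 + 0 + 7 + 3 + 10 + 5 + 5
= 32

32


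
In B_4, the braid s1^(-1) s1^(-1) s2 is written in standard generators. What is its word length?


The word length counts the number of generators (including inverses).
Listing each generator: s1^(-1), s1^(-1), s2
There are 3 generators in this braid word.

3


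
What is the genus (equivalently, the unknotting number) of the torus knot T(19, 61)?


For a torus knot T(p,q), both the unknotting number and genus equal (p-1)(q-1)/2.
= (19-1)(61-1)/2
= 18*60/2
= 1080/2 = 540

540


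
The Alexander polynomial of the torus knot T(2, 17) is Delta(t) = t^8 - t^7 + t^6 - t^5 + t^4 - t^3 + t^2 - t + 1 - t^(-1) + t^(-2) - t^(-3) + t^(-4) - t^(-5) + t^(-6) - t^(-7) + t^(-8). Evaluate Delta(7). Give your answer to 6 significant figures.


Substituting t = 7 into Delta(t) = t^8 - t^7 + t^6 - t^5 + t^4 - t^3 + t^2 - t + 1 - t^(-1) + t^(-2) - t^(-3) + t^(-4) - t^(-5) + t^(-6) - t^(-7) + t^(-8):
Term values: (5764801) + (-823543) + (117649) + (-16807) + (2401) + (-343) + (49) + (-7) + (1) + (-0.142857) + (0.0204082) + (-0.00291545) + (0.000416493) + (-5.9499e-05) + (8.49986e-06) + (-1.21427e-06) + (1.73467e-07)
Sum = 5044200.875
Rounded to 6 significant figures: 5.0442e+06

5.0442e+06


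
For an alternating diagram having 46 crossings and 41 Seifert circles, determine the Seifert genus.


For alternating knots, g = (c - s + 1)/2.
= (46 - 41 + 1)/2
= 6/2 = 3

3


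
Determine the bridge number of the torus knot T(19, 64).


The bridge number of T(p,q) is min(p,q).
min(19, 64) = 19

19


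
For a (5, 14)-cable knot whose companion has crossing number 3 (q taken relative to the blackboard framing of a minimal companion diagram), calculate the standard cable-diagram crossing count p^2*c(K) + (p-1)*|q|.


Step 1: Each of the c(K) crossings of the companion diagram becomes p*p = p^2 crossings among the p parallel strands, and each of the |q| twists s_1 s_2 ... s_(p-1) adds (p-1) crossings.
  Crossings = p^2 * c(K) + (p-1)*|q|
Step 2: = 5^2 * 3 + (5-1)*14
Step 3: = 25*3 + 4*14
Step 4: = 75 + 56 = 131

131


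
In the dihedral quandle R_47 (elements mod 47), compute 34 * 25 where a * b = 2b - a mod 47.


34 * 25 = 2*25 - 34 mod 47
= 50 - 34 mod 47
= 16 mod 47 = 16

16


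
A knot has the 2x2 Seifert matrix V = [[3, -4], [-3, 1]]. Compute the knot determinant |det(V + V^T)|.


Step 1: Form V + V^T where V = [[3, -4], [-3, 1]]
  V^T = [[3, -3], [-4, 1]]
  V + V^T = [[6, -7], [-7, 2]]
Step 2: det(V + V^T) = 6*2 - (-7)*(-7)
  = 12 - 49 = -37
Step 3: Knot determinant = |det(V + V^T)| = |-37| = 37

37


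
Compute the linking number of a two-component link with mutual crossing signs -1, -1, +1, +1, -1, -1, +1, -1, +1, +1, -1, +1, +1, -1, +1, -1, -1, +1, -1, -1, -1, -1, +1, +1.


Step 1: Count positive crossings: 11
Step 2: Count negative crossings: 13
Step 3: Sum of signs = 11 - 13 = -2
Step 4: Linking number = sum/2 = -2/2 = -1

-1


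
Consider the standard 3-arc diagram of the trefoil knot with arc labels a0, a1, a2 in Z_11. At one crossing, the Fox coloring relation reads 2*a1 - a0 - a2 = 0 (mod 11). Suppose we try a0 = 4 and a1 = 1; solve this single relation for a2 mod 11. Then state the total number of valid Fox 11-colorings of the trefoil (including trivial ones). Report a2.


Step 1: Apply the given crossing relation 2*a1 - a0 - a2 = 0 (mod 11).
  a2 = 2*a1 - a0 mod 11
  a2 = 2*1 - 4 mod 11
  a2 = 2 - 4 mod 11
  a2 = -2 mod 11 = 9
Step 2: The trefoil has determinant 3.
  Number of Fox p-colorings (p prime) is p^2 if p = 3, else p.
  Since 11 does not divide 3, only trivial (constant) colorings exist.
  (So the trial a0 = 4, a1 = 1 with a0 != a1 does NOT extend to a valid coloring of the whole trefoil: the other two crossing relations require 3*(a1 - a0) = 0 (mod 11), which fails.)
  Total colorings = 11
Step 3: a2 = 9, total Fox 11-colorings = 11

9


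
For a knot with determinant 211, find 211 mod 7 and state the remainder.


Step 1: A knot is p-colorable if and only if p divides its determinant.
Step 2: Compute 211 mod 7.
211 = 30 * 7 + 1
Step 3: 211 mod 7 = 1
Step 4: The knot is 7-colorable: no

1


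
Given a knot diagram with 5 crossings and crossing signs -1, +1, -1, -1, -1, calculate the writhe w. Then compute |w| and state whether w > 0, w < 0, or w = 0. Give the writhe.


Step 1: Count positive crossings (+1).
Positive crossings: 1
Step 2: Count negative crossings (-1).
Negative crossings: 4
Step 3: Writhe = (positive) - (negative)
w = 1 - 4 = -3
Step 4: |w| = 3, and w is negative

-3


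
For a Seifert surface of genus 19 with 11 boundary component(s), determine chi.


chi = 2 - 2g - b
= 2 - 2*19 - 11
= 2 - 38 - 11 = -47

-47


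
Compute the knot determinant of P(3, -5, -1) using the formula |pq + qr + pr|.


Step 1: Compute pq + qr + pr.
pq = 3*(-5) = -15
qr = (-5)*(-1) = 5
pr = 3*(-1) = -3
pq + qr + pr = -15 + 5 + (-3) = -13
Step 2: Take absolute value.
det(P(3,-5,-1)) = |-13| = 13

13
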